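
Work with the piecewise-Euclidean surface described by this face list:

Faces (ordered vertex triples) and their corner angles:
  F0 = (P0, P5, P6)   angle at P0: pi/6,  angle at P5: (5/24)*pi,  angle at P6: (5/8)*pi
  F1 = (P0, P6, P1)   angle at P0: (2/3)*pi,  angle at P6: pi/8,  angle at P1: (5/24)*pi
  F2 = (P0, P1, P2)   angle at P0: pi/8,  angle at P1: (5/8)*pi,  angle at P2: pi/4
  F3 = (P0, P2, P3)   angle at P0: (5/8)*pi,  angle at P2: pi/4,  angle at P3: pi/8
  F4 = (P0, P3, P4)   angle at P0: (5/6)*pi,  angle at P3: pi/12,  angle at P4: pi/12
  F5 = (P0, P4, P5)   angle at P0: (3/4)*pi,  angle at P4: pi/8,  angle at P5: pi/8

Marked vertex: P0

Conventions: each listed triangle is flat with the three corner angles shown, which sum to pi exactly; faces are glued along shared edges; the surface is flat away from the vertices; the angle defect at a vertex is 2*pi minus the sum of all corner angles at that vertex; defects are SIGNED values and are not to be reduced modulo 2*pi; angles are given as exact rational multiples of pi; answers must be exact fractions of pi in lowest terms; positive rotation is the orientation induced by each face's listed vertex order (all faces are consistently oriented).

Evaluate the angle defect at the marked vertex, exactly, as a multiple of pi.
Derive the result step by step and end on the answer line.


Sum of corner angles at P0: (19/6)*pi
defect = 2*pi - (19/6)*pi

Answer: defect(P0) = (-7/6)*pi


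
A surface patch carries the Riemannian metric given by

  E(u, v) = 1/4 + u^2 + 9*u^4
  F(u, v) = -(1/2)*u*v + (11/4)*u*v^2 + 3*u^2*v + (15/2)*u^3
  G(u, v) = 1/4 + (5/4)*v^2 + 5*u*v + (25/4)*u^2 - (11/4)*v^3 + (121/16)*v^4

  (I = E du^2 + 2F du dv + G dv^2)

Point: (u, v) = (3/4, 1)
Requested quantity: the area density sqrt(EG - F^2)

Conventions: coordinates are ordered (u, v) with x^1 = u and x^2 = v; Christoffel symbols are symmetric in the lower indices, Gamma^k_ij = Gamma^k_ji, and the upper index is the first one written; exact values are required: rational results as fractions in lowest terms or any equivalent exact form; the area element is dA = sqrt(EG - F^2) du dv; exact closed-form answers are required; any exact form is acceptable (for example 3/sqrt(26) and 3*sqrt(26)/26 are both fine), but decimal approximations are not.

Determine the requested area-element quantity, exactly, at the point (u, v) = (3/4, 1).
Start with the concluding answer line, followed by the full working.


Answer: sqrt(EG - F^2) = sqrt(28421)/64

E = 937/256, F = 837/128, G = 869/64; EG - F^2 = 28421/4096


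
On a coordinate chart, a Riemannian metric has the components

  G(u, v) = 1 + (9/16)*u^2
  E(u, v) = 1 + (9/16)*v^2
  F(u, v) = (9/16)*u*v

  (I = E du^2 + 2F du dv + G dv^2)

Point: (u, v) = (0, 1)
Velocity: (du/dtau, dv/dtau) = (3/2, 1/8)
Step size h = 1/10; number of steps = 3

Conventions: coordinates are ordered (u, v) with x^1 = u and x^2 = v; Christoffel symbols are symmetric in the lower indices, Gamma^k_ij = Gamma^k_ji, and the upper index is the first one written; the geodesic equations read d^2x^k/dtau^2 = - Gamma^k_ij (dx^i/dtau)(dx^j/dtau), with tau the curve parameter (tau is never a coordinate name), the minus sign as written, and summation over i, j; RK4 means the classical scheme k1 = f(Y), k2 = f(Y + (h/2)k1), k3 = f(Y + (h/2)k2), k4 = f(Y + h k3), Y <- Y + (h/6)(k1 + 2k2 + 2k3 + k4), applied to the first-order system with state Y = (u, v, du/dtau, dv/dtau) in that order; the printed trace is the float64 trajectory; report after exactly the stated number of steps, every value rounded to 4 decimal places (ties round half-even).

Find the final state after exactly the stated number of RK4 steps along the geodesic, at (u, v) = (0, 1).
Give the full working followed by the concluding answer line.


f(Y) = (du/dtau, dv/dtau, -Gamma^u_ij Y'^i Y'^j, -Gamma^v_ij Y'^i Y'^j) with the Gammas evaluated at the stage position; h = 0.100000; intermediate values shown to 6 dp
step 0: u = 0.0000, v = 1.0000, du/dtau = 1.5000, dv/dtau = 0.1250
step 1:
  k1: at (u, v) = (0.000000, 1.000000), (du/dtau, dv/dtau) = (1.500000, 0.125000); Gamma_uuu = 0.000000, Gamma_uuv = 0.360000, Gamma_uvv = 0.000000, Gamma_vuu = 0.000000, Gamma_vuv = 0.000000, Gamma_vvv = 0.000000; k1 = (1.500000, 0.125000, -0.135000, 0.000000)
  k2: at (u, v) = (0.075000, 1.006250), (du/dtau, dv/dtau) = (1.493250, 0.125000); Gamma_uuu = 0.000000, Gamma_uuv = 0.359897, Gamma_uvv = 0.000000, Gamma_vuu = 0.000000, Gamma_vuv = 0.026825, Gamma_vvv = 0.000000; k2 = (1.493250, 0.125000, -0.134354, -0.010014)
  k3: at (u, v) = (0.074663, 1.006250), (du/dtau, dv/dtau) = (1.493282, 0.124499); Gamma_uuu = 0.000000, Gamma_uuv = 0.359903, Gamma_uvv = 0.000000, Gamma_vuu = 0.000000, Gamma_vuv = 0.026704, Gamma_vvv = 0.000000; k3 = (1.493282, 0.124499, -0.133821, -0.009929)
  k4: at (u, v) = (0.149328, 1.012450), (du/dtau, dv/dtau) = (1.486618, 0.124007); Gamma_uuu = 0.000000, Gamma_uuv = 0.358373, Gamma_uvv = 0.000000, Gamma_vuu = 0.000000, Gamma_vuv = 0.052857, Gamma_vvv = 0.000000; k4 = (1.486618, 0.124007, -0.132133, -0.019489)
  Y <- Y + (h/6)(k1 + 2k2 + 2k3 + k4): u = 0.1493, v = 1.0125, du/dtau = 1.4866, dv/dtau = 0.1240
step 2:
  k1: at (u, v) = (0.149328, 1.012467), (du/dtau, dv/dtau) = (1.486609, 0.124010); Gamma_uuu = 0.000000, Gamma_uuv = 0.358374, Gamma_uvv = 0.000000, Gamma_vuu = 0.000000, Gamma_vuv = 0.052856, Gamma_vvv = 0.000000; k1 = (1.486609, 0.124010, -0.132136, -0.019489)
  k2: at (u, v) = (0.223658, 1.018667), (du/dtau, dv/dtau) = (1.480002, 0.123036); Gamma_uuu = 0.000000, Gamma_uuv = 0.355496, Gamma_uvv = 0.000000, Gamma_vuu = 0.000000, Gamma_vuv = 0.078053, Gamma_vvv = 0.000000; k2 = (1.480002, 0.123036, -0.129467, -0.028426)
  k3: at (u, v) = (0.223328, 1.018619), (du/dtau, dv/dtau) = (1.480135, 0.122589); Gamma_uuu = 0.000000, Gamma_uuv = 0.355509, Gamma_uvv = 0.000000, Gamma_vuu = 0.000000, Gamma_vuv = 0.077944, Gamma_vvv = 0.000000; k3 = (1.480135, 0.122589, -0.129013, -0.028286)
  k4: at (u, v) = (0.297342, 1.024726), (du/dtau, dv/dtau) = (1.473707, 0.121182); Gamma_uuu = 0.000000, Gamma_uuv = 0.351384, Gamma_uvv = 0.000000, Gamma_vuu = 0.000000, Gamma_vuv = 0.101960, Gamma_vvv = 0.000000; k4 = (1.473707, 0.121182, -0.125505, -0.036417)
  Y <- Y + (h/6)(k1 + 2k2 + 2k3 + k4): u = 0.2973, v = 1.0247, du/dtau = 1.4737, dv/dtau = 0.1212
step 3:
  k1: at (u, v) = (0.297338, 1.024741), (du/dtau, dv/dtau) = (1.473699, 0.121188); Gamma_uuu = 0.000000, Gamma_uuv = 0.351386, Gamma_uvv = 0.000000, Gamma_vuu = 0.000000, Gamma_vuv = 0.101958, Gamma_vvv = 0.000000; k1 = (1.473699, 0.121188, -0.125512, -0.036418)
  k2: at (u, v) = (0.371023, 1.030800), (du/dtau, dv/dtau) = (1.467423, 0.119367); Gamma_uuu = 0.000000, Gamma_uuv = 0.346140, Gamma_uvv = 0.000000, Gamma_vuu = 0.000000, Gamma_vuv = 0.124589, Gamma_vvv = 0.000000; k2 = (1.467423, 0.119367, -0.121261, -0.043646)
  k3: at (u, v) = (0.370709, 1.030709), (du/dtau, dv/dtau) = (1.467636, 0.119006); Gamma_uuu = 0.000000, Gamma_uuv = 0.346158, Gamma_uvv = 0.000000, Gamma_vuu = 0.000000, Gamma_vuv = 0.124501, Gamma_vvv = 0.000000; k3 = (1.467636, 0.119006, -0.120918, -0.043490)
  k4: at (u, v) = (0.444101, 1.036641), (du/dtau, dv/dtau) = (1.461607, 0.116839); Gamma_uuu = 0.000000, Gamma_uuv = 0.339924, Gamma_uvv = 0.000000, Gamma_vuu = 0.000000, Gamma_vuv = 0.145625, Gamma_vvv = 0.000000; k4 = (1.461607, 0.116839, -0.116100, -0.049738)
  Y <- Y + (h/6)(k1 + 2k2 + 2k3 + k4): u = 0.4441, v = 1.0367, du/dtau = 1.4616, dv/dtau = 0.1168

Answer: u = 0.4441, v = 1.0367, du/dtau = 1.4616, dv/dtau = 0.1168


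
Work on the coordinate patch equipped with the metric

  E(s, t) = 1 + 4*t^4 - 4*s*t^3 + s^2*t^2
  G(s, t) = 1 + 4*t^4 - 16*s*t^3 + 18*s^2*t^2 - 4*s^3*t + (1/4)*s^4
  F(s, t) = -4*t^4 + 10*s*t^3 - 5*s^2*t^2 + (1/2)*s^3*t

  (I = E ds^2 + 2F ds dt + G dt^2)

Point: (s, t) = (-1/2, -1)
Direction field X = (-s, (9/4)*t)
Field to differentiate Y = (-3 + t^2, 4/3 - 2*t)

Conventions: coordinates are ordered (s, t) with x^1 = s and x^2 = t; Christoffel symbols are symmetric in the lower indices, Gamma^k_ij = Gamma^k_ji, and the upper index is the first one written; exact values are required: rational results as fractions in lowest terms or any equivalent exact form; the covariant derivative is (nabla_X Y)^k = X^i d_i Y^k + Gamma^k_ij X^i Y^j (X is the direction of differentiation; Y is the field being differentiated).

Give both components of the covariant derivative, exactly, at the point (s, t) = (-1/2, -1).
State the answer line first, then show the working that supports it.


Answer: (nabla_X Y)^s = -485/38, (nabla_X Y)^t = 677/114

E = 13/4, F = -3/16, G = 65/64 at the point
E_s = 3, E_t = -21/2, F_s = -43/8, F_t = 55/16, G_s = 7/8, G_t = -1/2
EG - F^2 = 209/64;  g^inv = (64/209) * [[65/64, 3/16], [3/16, 13/4]]
first-kind symbols [ij,l] = (1/2)(d_i g_jl + d_j g_il - d_l g_ij): [ss,s] = E_s/2 = 3/2, [ss,t] = F_s - E_t/2 = -1/8, [st,s] = E_t/2 = -21/4, [st,t] = G_s/2 = 7/16, [tt,s] = F_t - G_s/2 = 3, [tt,t] = G_t/2 = -1/4
Gamma^s_ij = (G*[ij,s] - F*[ij,t])/(EG - F^2), Gamma^t_ij = (E*[ij,t] - F*[ij,s])/(EG - F^2)
Gamma_sss = 96/209, Gamma_sst = -336/209, Gamma_stt = 192/209, Gamma_tss = -8/209, Gamma_tst = 28/209, Gamma_ttt = -16/209
X = (1/2, -9/4), Y = (-2, 10/3) at the point


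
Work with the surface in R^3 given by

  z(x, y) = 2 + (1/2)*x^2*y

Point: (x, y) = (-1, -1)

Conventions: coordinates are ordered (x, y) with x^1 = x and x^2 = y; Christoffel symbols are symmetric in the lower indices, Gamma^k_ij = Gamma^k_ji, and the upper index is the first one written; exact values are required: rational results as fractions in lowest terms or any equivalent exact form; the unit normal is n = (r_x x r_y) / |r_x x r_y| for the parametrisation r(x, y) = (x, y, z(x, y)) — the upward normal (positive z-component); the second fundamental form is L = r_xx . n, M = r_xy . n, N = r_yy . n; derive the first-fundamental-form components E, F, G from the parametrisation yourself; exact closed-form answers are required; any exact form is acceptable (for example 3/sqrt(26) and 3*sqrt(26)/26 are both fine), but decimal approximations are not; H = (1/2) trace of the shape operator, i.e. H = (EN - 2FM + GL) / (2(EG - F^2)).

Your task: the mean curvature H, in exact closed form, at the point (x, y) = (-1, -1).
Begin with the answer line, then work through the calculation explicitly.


Answer: H = -1/27

z_x = 1, z_y = 1/2, z_xx = -1, z_xy = -1, z_yy = 0
E = 2, F = 1/2, G = 5/4; answer radicand W^2 = 9/4
unnormalised second-form numerators: l = -1, m = -1, n = 0; L = l/sqrt(9/4), and similarly M = m/sqrt(W^2), N = n/sqrt(W^2)
H = (E*n - 2*F*m + G*l) / (2*(EG - F^2)*sqrt(W^2)); E*n - 2*F*m + G*l = -1/4, EG - F^2 = 9/4, so H = (-1/18)/sqrt(9/4)


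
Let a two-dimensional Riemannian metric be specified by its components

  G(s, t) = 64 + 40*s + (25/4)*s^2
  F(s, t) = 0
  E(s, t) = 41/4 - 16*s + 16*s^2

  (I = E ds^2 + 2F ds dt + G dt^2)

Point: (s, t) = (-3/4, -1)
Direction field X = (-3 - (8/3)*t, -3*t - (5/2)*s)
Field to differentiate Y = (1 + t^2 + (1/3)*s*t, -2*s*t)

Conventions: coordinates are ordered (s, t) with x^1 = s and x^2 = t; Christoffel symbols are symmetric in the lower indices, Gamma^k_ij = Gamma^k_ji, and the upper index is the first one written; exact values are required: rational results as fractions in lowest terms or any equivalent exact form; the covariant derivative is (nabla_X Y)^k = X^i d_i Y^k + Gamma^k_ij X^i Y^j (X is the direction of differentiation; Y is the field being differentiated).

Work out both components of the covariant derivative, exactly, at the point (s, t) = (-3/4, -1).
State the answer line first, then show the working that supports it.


Answer: (nabla_X Y)^s = -97841/14400, (nabla_X Y)^t = 26641/2352

E = 125/4, F = 0, G = 2401/64 at the point
E_s = -40, E_t = 0, F_s = 0, F_t = 0, G_s = 245/8, G_t = 0
EG - F^2 = 300125/256;  g^inv = (256/300125) * [[2401/64, 0], [0, 125/4]]
first-kind symbols [ij,l] = (1/2)(d_i g_jl + d_j g_il - d_l g_ij): [ss,s] = E_s/2 = -20, [ss,t] = F_s - E_t/2 = 0, [st,s] = E_t/2 = 0, [st,t] = G_s/2 = 245/16, [tt,s] = F_t - G_s/2 = -245/16, [tt,t] = G_t/2 = 0
Gamma^s_ij = (G*[ij,s] - F*[ij,t])/(EG - F^2), Gamma^t_ij = (E*[ij,t] - F*[ij,s])/(EG - F^2)
Gamma_sss = -16/25, Gamma_sst = 0, Gamma_stt = -49/100, Gamma_tss = 0, Gamma_tst = 20/49, Gamma_ttt = 0
X = (-1/3, 39/8), Y = (9/4, -3/2) at the point


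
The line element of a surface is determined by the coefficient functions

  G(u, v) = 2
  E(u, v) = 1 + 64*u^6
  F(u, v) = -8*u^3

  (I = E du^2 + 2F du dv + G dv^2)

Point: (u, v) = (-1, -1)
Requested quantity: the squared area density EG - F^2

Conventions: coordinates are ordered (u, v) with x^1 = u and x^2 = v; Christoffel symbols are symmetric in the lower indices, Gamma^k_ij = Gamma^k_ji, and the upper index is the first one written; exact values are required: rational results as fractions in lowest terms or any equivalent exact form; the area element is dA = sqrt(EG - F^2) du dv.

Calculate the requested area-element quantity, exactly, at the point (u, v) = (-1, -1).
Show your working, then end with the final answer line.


E = 65, F = 8, G = 2; EG - F^2 = 66

Answer: EG - F^2 = 66


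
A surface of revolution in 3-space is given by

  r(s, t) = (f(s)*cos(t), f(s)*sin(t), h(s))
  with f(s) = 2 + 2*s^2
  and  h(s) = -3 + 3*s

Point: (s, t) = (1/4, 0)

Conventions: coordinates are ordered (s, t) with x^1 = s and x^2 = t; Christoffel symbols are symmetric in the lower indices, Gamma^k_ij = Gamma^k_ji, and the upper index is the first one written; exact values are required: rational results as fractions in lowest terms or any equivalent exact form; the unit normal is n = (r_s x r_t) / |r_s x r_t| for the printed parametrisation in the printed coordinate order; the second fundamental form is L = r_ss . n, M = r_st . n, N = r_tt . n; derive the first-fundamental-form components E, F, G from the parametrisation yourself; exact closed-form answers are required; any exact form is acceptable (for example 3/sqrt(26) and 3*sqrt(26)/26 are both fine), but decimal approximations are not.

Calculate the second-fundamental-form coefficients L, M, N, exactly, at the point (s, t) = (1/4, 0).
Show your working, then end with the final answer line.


f = 17/8, f' = 1, f'' = 4, h' = 3, h'' = 0
E = 10, F = 0, G = 289/64; answer radicand W^2 = 10
unnormalised second-form numerators: l = -12, m = 0, n = 51/8; L = l/sqrt(10), and similarly M = m/sqrt(W^2), N = n/sqrt(W^2)

Answer: L = -6*sqrt(10)/5, M = 0, N = 51*sqrt(10)/80


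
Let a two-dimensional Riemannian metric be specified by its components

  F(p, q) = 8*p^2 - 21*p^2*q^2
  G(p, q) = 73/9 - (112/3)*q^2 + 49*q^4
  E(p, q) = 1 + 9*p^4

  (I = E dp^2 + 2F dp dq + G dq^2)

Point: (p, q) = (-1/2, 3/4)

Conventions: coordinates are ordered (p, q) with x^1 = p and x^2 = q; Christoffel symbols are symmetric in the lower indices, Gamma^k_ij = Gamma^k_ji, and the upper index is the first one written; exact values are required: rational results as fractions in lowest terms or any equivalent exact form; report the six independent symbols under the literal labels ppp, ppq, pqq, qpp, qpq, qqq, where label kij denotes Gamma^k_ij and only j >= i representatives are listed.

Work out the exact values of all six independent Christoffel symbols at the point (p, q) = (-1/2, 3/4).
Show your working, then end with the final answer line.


E = 25/16, F = -61/64, G = 6025/2304 at the point
E_p = -9/2, E_q = 0, F_p = 61/16, F_q = -63/8, G_p = 0, G_q = 427/16
EG - F^2 = 7321/2304;  g^inv = (2304/7321) * [[6025/2304, 61/64], [61/64, 25/16]]
first-kind symbols [ij,l] = (1/2)(d_i g_jl + d_j g_il - d_l g_ij): [pp,p] = E_p/2 = -9/4, [pp,q] = F_p - E_q/2 = 61/16, [pq,p] = E_q/2 = 0, [pq,q] = G_p/2 = 0, [qq,p] = F_q - G_p/2 = -63/8, [qq,q] = G_q/2 = 427/32
Gamma^p_ij = (G*[ij,p] - F*[ij,q])/(EG - F^2), Gamma^q_ij = (E*[ij,q] - F*[ij,p])/(EG - F^2)

Answer: Gamma_ppp = -5184/7321, Gamma_ppq = 0, Gamma_pqq = -18144/7321, Gamma_qpp = 8784/7321, Gamma_qpq = 0, Gamma_qqq = 30744/7321


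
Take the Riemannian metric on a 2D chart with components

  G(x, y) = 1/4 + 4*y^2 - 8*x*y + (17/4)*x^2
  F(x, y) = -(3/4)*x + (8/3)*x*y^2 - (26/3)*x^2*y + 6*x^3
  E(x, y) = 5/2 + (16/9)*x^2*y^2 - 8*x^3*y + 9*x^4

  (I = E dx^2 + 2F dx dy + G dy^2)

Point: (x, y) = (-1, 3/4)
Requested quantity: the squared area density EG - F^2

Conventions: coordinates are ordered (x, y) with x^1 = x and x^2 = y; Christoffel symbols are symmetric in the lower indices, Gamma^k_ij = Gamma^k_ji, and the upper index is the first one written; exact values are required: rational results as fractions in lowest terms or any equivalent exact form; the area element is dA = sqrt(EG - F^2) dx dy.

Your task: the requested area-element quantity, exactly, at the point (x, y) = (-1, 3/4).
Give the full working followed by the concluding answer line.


E = 37/2, F = -53/4, G = 51/4; EG - F^2 = 965/16

Answer: EG - F^2 = 965/16


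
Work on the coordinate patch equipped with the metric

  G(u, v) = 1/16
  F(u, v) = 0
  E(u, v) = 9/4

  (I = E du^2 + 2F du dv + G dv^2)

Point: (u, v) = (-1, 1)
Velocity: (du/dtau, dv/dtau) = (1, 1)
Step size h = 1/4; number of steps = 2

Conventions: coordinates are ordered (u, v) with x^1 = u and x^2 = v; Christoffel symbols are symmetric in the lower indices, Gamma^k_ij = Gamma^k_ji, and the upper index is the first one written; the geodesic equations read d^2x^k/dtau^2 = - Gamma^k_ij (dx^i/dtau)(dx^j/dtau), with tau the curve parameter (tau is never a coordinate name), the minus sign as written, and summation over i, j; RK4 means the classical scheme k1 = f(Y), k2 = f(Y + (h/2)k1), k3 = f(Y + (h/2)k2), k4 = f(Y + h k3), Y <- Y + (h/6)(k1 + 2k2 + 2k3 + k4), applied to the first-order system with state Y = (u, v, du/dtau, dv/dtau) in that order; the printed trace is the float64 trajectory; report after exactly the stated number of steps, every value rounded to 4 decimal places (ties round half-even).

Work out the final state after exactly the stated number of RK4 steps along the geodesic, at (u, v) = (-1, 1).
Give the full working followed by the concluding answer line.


f(Y) = (du/dtau, dv/dtau, -Gamma^u_ij Y'^i Y'^j, -Gamma^v_ij Y'^i Y'^j) with the Gammas evaluated at the stage position; h = 0.250000; intermediate values shown to 6 dp
step 0: u = -1.0000, v = 1.0000, du/dtau = 1.0000, dv/dtau = 1.0000
step 1:
  k1: at (u, v) = (-1.000000, 1.000000), (du/dtau, dv/dtau) = (1.000000, 1.000000); Gamma_uuu = 0.000000, Gamma_uuv = 0.000000, Gamma_uvv = 0.000000, Gamma_vuu = 0.000000, Gamma_vuv = 0.000000, Gamma_vvv = 0.000000; k1 = (1.000000, 1.000000, 0.000000, 0.000000)
  k2: at (u, v) = (-0.875000, 1.125000), (du/dtau, dv/dtau) = (1.000000, 1.000000); Gamma_uuu = 0.000000, Gamma_uuv = 0.000000, Gamma_uvv = 0.000000, Gamma_vuu = 0.000000, Gamma_vuv = 0.000000, Gamma_vvv = 0.000000; k2 = (1.000000, 1.000000, 0.000000, 0.000000)
  k3: at (u, v) = (-0.875000, 1.125000), (du/dtau, dv/dtau) = (1.000000, 1.000000); Gamma_uuu = 0.000000, Gamma_uuv = 0.000000, Gamma_uvv = 0.000000, Gamma_vuu = 0.000000, Gamma_vuv = 0.000000, Gamma_vvv = 0.000000; k3 = (1.000000, 1.000000, 0.000000, 0.000000)
  k4: at (u, v) = (-0.750000, 1.250000), (du/dtau, dv/dtau) = (1.000000, 1.000000); Gamma_uuu = 0.000000, Gamma_uuv = 0.000000, Gamma_uvv = 0.000000, Gamma_vuu = 0.000000, Gamma_vuv = 0.000000, Gamma_vvv = 0.000000; k4 = (1.000000, 1.000000, 0.000000, 0.000000)
  Y <- Y + (h/6)(k1 + 2k2 + 2k3 + k4): u = -0.7500, v = 1.2500, du/dtau = 1.0000, dv/dtau = 1.0000
step 2:
  k1: at (u, v) = (-0.750000, 1.250000), (du/dtau, dv/dtau) = (1.000000, 1.000000); Gamma_uuu = 0.000000, Gamma_uuv = 0.000000, Gamma_uvv = 0.000000, Gamma_vuu = 0.000000, Gamma_vuv = 0.000000, Gamma_vvv = 0.000000; k1 = (1.000000, 1.000000, 0.000000, 0.000000)
  k2: at (u, v) = (-0.625000, 1.375000), (du/dtau, dv/dtau) = (1.000000, 1.000000); Gamma_uuu = 0.000000, Gamma_uuv = 0.000000, Gamma_uvv = 0.000000, Gamma_vuu = 0.000000, Gamma_vuv = 0.000000, Gamma_vvv = 0.000000; k2 = (1.000000, 1.000000, 0.000000, 0.000000)
  k3: at (u, v) = (-0.625000, 1.375000), (du/dtau, dv/dtau) = (1.000000, 1.000000); Gamma_uuu = 0.000000, Gamma_uuv = 0.000000, Gamma_uvv = 0.000000, Gamma_vuu = 0.000000, Gamma_vuv = 0.000000, Gamma_vvv = 0.000000; k3 = (1.000000, 1.000000, 0.000000, 0.000000)
  k4: at (u, v) = (-0.500000, 1.500000), (du/dtau, dv/dtau) = (1.000000, 1.000000); Gamma_uuu = 0.000000, Gamma_uuv = 0.000000, Gamma_uvv = 0.000000, Gamma_vuu = 0.000000, Gamma_vuv = 0.000000, Gamma_vvv = 0.000000; k4 = (1.000000, 1.000000, 0.000000, 0.000000)
  Y <- Y + (h/6)(k1 + 2k2 + 2k3 + k4): u = -0.5000, v = 1.5000, du/dtau = 1.0000, dv/dtau = 1.0000

Answer: u = -0.5000, v = 1.5000, du/dtau = 1.0000, dv/dtau = 1.0000


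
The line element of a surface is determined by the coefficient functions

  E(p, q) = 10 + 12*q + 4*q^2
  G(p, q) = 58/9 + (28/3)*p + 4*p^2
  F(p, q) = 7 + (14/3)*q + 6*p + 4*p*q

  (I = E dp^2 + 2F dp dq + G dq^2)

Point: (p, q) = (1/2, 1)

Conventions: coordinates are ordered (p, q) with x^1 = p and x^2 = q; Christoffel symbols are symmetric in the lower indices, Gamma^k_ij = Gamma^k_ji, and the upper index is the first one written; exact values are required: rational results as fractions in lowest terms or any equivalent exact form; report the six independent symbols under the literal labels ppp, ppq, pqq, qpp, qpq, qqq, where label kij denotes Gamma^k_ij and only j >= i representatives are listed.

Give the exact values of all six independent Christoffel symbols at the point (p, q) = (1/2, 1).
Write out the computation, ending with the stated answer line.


E = 26, F = 50/3, G = 109/9 at the point
E_p = 0, E_q = 20, F_p = 10, F_q = 20/3, G_p = 40/3, G_q = 0
EG - F^2 = 334/9;  g^inv = (9/334) * [[109/9, -50/3], [-50/3, 26]]
first-kind symbols [ij,l] = (1/2)(d_i g_jl + d_j g_il - d_l g_ij): [pp,p] = E_p/2 = 0, [pp,q] = F_p - E_q/2 = 0, [pq,p] = E_q/2 = 10, [pq,q] = G_p/2 = 20/3, [qq,p] = F_q - G_p/2 = 0, [qq,q] = G_q/2 = 0
Gamma^p_ij = (G*[ij,p] - F*[ij,q])/(EG - F^2), Gamma^q_ij = (E*[ij,q] - F*[ij,p])/(EG - F^2)

Answer: Gamma_ppp = 0, Gamma_ppq = 45/167, Gamma_pqq = 0, Gamma_qpp = 0, Gamma_qpq = 30/167, Gamma_qqq = 0


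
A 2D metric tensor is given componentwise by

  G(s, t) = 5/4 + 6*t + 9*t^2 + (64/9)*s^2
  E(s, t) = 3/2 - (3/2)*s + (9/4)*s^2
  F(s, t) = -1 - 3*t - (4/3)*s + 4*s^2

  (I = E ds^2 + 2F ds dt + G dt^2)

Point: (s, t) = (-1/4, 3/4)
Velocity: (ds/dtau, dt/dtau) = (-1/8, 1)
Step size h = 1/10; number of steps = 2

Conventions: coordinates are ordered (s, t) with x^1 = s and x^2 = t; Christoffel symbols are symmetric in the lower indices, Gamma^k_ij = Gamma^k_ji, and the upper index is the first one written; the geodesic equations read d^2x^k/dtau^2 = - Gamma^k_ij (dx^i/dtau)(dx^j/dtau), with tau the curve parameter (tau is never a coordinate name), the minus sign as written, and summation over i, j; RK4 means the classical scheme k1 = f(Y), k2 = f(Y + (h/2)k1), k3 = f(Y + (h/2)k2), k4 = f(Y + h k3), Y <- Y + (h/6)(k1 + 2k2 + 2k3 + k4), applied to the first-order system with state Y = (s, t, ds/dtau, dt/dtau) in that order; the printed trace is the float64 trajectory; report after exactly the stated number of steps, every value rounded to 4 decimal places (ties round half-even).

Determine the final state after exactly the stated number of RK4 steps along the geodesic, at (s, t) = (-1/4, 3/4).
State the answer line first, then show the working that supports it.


Answer: s = -0.2904, t = 0.9313, ds/dtau = -0.2725, dt/dtau = 0.8266

f(Y) = (ds/dtau, dt/dtau, -Gamma^s_ij Y'^i Y'^j, -Gamma^t_ij Y'^i Y'^j) with the Gammas evaluated at the stage position; h = 0.100000; intermediate values shown to 6 dp
step 0: s = -0.2500, t = 0.7500, ds/dtau = -0.1250, dt/dtau = 1.0000
step 1:
  k1: at (s, t) = (-0.250000, 0.750000), (ds/dtau, dt/dtau) = (-0.125000, 1.000000); Gamma_sss = -1.518976, Gamma_sst = -0.304310, Gamma_stt = 0.785787, Gamma_tss = -0.655945, Gamma_tst = -0.230015, Gamma_ttt = 1.052278; k1 = (-0.125000, 1.000000, -0.838130, -1.099532)
  k2: at (s, t) = (-0.256250, 0.800000), (ds/dtau, dt/dtau) = (-0.166907, 0.945023); Gamma_sss = -1.502699, Gamma_sst = -0.297351, Gamma_stt = 0.820457, Gamma_tss = -0.617775, Gamma_tst = -0.216139, Gamma_ttt = 1.017658; k2 = (-0.166907, 0.945023, -0.784665, -0.959813)
  k3: at (s, t) = (-0.258345, 0.797251), (ds/dtau, dt/dtau) = (-0.164233, 0.952009); Gamma_sss = -1.497161, Gamma_sst = -0.297174, Gamma_stt = 0.818609, Gamma_tss = -0.618443, Gamma_tst = -0.217798, Gamma_ttt = 1.018208; k3 = (-0.164233, 0.952009, -0.794468, -0.974249)
  k4: at (s, t) = (-0.266423, 0.845201), (ds/dtau, dt/dtau) = (-0.204447, 0.902575); Gamma_sss = -1.476790, Gamma_sst = -0.290226, Gamma_stt = 0.849879, Gamma_tss = -0.584083, Gamma_tst = -0.206348, Gamma_ttt = 0.985907; k4 = (-0.204447, 0.902575, -0.737729, -0.854901)
  Y <- Y + (h/6)(k1 + 2k2 + 2k3 + k4): s = -0.2665, t = 0.8449, ds/dtau = -0.2039, dt/dtau = 0.9030
step 2:
  k1: at (s, t) = (-0.266529, 0.844944), (ds/dtau, dt/dtau) = (-0.203902, 0.902957); Gamma_sss = -1.476521, Gamma_sst = -0.290228, Gamma_stt = 0.849710, Gamma_tss = -0.584184, Gamma_tst = -0.206459, Gamma_ttt = 0.985998; k1 = (-0.203902, 0.902957, -0.738279, -0.855652)
  k2: at (s, t) = (-0.276724, 0.890092), (ds/dtau, dt/dtau) = (-0.240816, 0.860175); Gamma_sss = -1.451639, Gamma_sst = -0.283246, Gamma_stt = 0.877230, Gamma_tss = -0.553420, Gamma_tst = -0.197409, Gamma_ttt = 0.956025; k2 = (-0.240816, 0.860175, -0.682224, -0.757053)
  k3: at (s, t) = (-0.278570, 0.887953), (ds/dtau, dt/dtau) = (-0.238013, 0.865105); Gamma_sss = -1.447117, Gamma_sst = -0.282992, Gamma_stt = 0.875741, Gamma_tss = -0.553733, Gamma_tst = -0.198572, Gamma_ttt = 0.956232; k3 = (-0.238013, 0.865105, -0.689970, -0.766056)
  k4: at (s, t) = (-0.290330, 0.931454), (ds/dtau, dt/dtau) = (-0.272899, 0.826352); Gamma_sss = -1.419700, Gamma_sst = -0.275873, Gamma_stt = 0.900291, Gamma_tss = -0.525664, Gamma_tst = -0.190962, Gamma_ttt = 0.927883; k4 = (-0.272899, 0.826352, -0.633464, -0.680592)
  Y <- Y + (h/6)(k1 + 2k2 + 2k3 + k4): s = -0.2904, t = 0.9313, ds/dtau = -0.2725, dt/dtau = 0.8266


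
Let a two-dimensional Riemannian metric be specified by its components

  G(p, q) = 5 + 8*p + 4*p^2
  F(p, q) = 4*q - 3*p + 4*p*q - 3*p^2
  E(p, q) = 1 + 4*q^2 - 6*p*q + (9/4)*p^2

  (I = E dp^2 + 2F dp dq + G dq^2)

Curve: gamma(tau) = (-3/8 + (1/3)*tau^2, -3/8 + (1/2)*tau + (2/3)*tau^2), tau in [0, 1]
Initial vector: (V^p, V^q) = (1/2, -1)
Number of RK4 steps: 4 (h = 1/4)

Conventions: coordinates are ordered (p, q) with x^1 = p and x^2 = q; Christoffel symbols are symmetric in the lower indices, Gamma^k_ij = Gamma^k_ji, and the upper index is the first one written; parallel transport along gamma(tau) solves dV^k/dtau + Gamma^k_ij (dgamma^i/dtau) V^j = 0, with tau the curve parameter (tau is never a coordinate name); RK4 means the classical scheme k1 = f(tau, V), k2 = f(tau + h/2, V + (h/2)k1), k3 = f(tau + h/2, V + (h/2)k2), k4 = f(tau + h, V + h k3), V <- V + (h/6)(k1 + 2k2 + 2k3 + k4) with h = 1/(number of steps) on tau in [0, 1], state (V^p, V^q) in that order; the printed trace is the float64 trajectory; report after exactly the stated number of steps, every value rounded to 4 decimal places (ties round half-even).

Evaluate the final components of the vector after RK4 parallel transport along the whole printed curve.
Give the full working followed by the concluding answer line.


gamma'(tau) = ((2/3)*tau, 1/2 + (4/3)*tau); f(tau, V)^k = -Gamma^k_ij(gamma(tau)) gamma'^i(tau) V^j; h = 1/4; intermediate values shown to 6 dp
curve data and Christoffel symbols at the stage parameters:
  tau = 0.000000: gamma = (-0.375000, -0.375000), gamma' = (0.000000, 0.500000); Gamma_ppp = 0.108271, Gamma_ppq = -0.144361, Gamma_pqq = 0.000000, Gamma_qpp = -0.721805, Gamma_qpq = 0.962406, Gamma_qqq = 0.000000
  tau = 0.125000: gamma = (-0.369792, -0.302083), gamma' = (0.083333, 0.666667); Gamma_ppp = 0.028644, Gamma_ppq = -0.038192, Gamma_pqq = 0.000000, Gamma_qpp = -0.729662, Gamma_qpq = 0.972882, Gamma_qqq = 0.000000
  tau = 0.250000: gamma = (-0.354167, -0.208333), gamma' = (0.166667, 0.833333); Gamma_ppp = -0.064096, Gamma_ppq = 0.085461, Gamma_pqq = 0.000000, Gamma_qpp = -0.722535, Gamma_qpq = 0.963380, Gamma_qqq = 0.000000
  tau = 0.375000: gamma = (-0.328125, -0.093750), gamma' = (0.250000, 1.000000); Gamma_ppp = -0.157679, Gamma_ppq = 0.210238, Gamma_pqq = 0.000000, Gamma_qpp = -0.695403, Gamma_qpq = 0.927204, Gamma_qqq = 0.000000
  tau = 0.500000: gamma = (-0.291667, 0.041667), gamma' = (0.333333, 1.166667); Gamma_ppp = -0.238316, Gamma_ppq = 0.317755, Gamma_pqq = 0.000000, Gamma_qpp = -0.648219, Gamma_qpq = 0.864292, Gamma_qqq = 0.000000
  tau = 0.625000: gamma = (-0.244792, 0.197917), gamma' = (0.416667, 1.333333); Gamma_ppp = -0.296238, Gamma_ppq = 0.394983, Gamma_pqq = 0.000000, Gamma_qpp = -0.586409, Gamma_qpq = 0.781878, Gamma_qqq = 0.000000
  tau = 0.750000: gamma = (-0.187500, 0.375000), gamma' = (0.500000, 1.500000); Gamma_ppp = -0.328835, Gamma_ppq = 0.438447, Gamma_pqq = 0.000000, Gamma_qpp = -0.518165, Gamma_qpq = 0.690886, Gamma_qqq = 0.000000
  tau = 0.875000: gamma = (-0.119792, 0.572917), gamma' = (0.583333, 1.666667); Gamma_ppp = -0.339525, Gamma_ppq = 0.452700, Gamma_pqq = 0.000000, Gamma_qpp = -0.450921, Gamma_qpq = 0.601228, Gamma_qqq = 0.000000
  tau = 1.000000: gamma = (-0.041667, 0.791667), gamma' = (0.666667, 1.833333); Gamma_ppp = -0.334411, Gamma_ppq = 0.445882, Gamma_pqq = 0.000000, Gamma_qpp = -0.389441, Gamma_qpq = 0.519255, Gamma_qqq = 0.000000
step 0: V^p = 0.5000, V^q = -1.0000
step 1: k1 = (0.036090, -0.240602), k2 = (0.008363, -0.213031), k3 = (0.008294, -0.211274), k4 = (-0.015397, -0.173568); V <- V + (h/6)(k1 + 2k2 + 2k3 + k4): V^p = 0.5023, V^q = -1.0526
step 2: k1 = (-0.015411, -0.173721), k2 = (-0.028998, -0.127890), k3 = (-0.029009, -0.127938), k4 = (-0.029302, -0.079700); V <- V + (h/6)(k1 + 2k2 + 2k3 + k4): V^p = 0.4956, V^q = -1.0845
step 3: k1 = (-0.029475, -0.080171), k2 = (-0.018196, -0.036020), k3 = (-0.019673, -0.038943), k4 = (-0.002126, -0.003351); V <- V + (h/6)(k1 + 2k2 + 2k3 + k4): V^p = 0.4911, V^q = -1.0942
step 4: k1 = (-0.002348, -0.003700), k2 = (0.015983, 0.021227), k3 = (0.013885, 0.018441), k4 = (0.029876, 0.034792); V <- V + (h/6)(k1 + 2k2 + 2k3 + k4): V^p = 0.4947, V^q = -1.0896

Answer: V^p = 0.4947, V^q = -1.0896


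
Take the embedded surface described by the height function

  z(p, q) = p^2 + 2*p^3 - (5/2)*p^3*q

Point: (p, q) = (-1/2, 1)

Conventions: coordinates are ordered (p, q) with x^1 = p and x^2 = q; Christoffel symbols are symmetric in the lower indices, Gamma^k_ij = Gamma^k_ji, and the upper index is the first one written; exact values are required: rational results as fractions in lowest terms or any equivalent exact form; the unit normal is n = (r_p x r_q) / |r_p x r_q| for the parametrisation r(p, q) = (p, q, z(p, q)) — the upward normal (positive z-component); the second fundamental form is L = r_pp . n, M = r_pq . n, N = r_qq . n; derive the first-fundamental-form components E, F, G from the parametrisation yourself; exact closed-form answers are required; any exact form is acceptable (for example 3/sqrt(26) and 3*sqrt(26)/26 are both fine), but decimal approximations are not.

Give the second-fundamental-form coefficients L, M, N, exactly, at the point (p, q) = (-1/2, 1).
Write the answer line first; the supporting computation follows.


Answer: L = 56*sqrt(85)/255, M = -2*sqrt(85)/17, N = 0

z_p = -11/8, z_q = 5/16, z_pp = 7/2, z_pq = -15/8, z_qq = 0
E = 185/64, F = -55/128, G = 281/256; answer radicand W^2 = 765/256
unnormalised second-form numerators: l = 7/2, m = -15/8, n = 0; L = l/sqrt(765/256), and similarly M = m/sqrt(W^2), N = n/sqrt(W^2)


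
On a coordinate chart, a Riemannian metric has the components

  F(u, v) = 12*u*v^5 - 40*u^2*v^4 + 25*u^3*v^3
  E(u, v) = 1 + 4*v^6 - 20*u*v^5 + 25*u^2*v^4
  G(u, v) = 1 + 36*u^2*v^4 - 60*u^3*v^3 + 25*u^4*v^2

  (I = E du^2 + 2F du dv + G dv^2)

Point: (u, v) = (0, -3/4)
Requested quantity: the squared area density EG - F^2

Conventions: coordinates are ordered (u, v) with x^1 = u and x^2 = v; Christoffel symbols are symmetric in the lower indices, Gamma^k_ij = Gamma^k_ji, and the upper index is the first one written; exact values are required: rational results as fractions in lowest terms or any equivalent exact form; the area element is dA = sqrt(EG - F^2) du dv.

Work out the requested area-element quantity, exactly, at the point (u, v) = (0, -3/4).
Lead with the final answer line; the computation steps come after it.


Answer: EG - F^2 = 1753/1024

E = 1753/1024, F = 0, G = 1; EG - F^2 = 1753/1024


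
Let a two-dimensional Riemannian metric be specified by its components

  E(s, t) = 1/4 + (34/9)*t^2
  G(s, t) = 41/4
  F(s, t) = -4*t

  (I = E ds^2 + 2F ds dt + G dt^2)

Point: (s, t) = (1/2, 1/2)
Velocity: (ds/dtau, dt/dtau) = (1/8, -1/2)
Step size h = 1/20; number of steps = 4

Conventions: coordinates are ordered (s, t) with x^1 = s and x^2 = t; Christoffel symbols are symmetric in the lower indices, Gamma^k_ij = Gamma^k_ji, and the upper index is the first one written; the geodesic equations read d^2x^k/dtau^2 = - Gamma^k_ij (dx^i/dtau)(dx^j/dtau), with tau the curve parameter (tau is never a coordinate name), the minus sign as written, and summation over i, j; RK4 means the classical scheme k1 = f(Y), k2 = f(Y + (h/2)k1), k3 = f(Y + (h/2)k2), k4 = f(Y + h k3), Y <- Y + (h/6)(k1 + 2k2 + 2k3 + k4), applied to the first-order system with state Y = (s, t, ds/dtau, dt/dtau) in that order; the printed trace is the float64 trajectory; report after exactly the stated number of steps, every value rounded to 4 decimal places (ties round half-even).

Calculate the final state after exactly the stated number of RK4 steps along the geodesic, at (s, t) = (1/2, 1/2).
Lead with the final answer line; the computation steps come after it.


Answer: s = 0.5614, t = 0.4068, ds/dtau = 0.5177, dt/dtau = -0.4278

f(Y) = (ds/dtau, dt/dtau, -Gamma^s_ij Y'^i Y'^j, -Gamma^t_ij Y'^i Y'^j) with the Gammas evaluated at the stage position; h = 0.050000; intermediate values shown to 6 dp
step 0: s = 0.5000, t = 0.5000, ds/dtau = 0.1250, dt/dtau = -0.5000
step 1:
  k1: at (s, t) = (0.500000, 0.500000), (ds/dtau, dt/dtau) = (0.125000, -0.500000); Gamma_sss = -0.458298, Gamma_sst = 2.348778, Gamma_stt = -4.973884, Gamma_tss = -0.273706, Gamma_tst = 0.458298, Gamma_ttt = -0.970514; k1 = (0.125000, -0.500000, 1.544229, 0.304192)
  k2: at (s, t) = (0.503125, 0.487500), (ds/dtau, dt/dtau) = (0.163606, -0.492395); Gamma_sss = -0.451016, Gamma_sst = 2.370725, Gamma_stt = -5.149086, Gamma_tss = -0.265478, Gamma_tst = 0.451016, Gamma_ttt = -0.979582; k2 = (0.163606, -0.492395, 1.642449, 0.317275)
  k3: at (s, t) = (0.504090, 0.487690), (ds/dtau, dt/dtau) = (0.166061, -0.492068); Gamma_sss = -0.451129, Gamma_sst = 2.370395, Gamma_stt = -5.146363, Gamma_tss = -0.265603, Gamma_tst = 0.451129, Gamma_ttt = -0.979446; k3 = (0.166061, -0.492068, 1.645921, 0.318205)
  k4: at (s, t) = (0.508303, 0.475397), (ds/dtau, dt/dtau) = (0.207296, -0.484090); Gamma_sss = -0.443653, Gamma_sst = 2.391397, Gamma_stt = -5.326221, Gamma_tss = -0.257521, Gamma_tst = 0.443653, Gamma_ttt = -0.988124; k4 = (0.207296, -0.484090, 1.747179, 0.331667)
  Y <- Y + (h/6)(k1 + 2k2 + 2k3 + k4): s = 0.5083, t = 0.4754, ds/dtau = 0.2072, dt/dtau = -0.4841
step 2:
  k1: at (s, t) = (0.508264, 0.475392), (ds/dtau, dt/dtau) = (0.207235, -0.484110); Gamma_sss = -0.443650, Gamma_sst = 2.391405, Gamma_stt = -5.326296, Gamma_tss = -0.257517, Gamma_tst = 0.443650, Gamma_ttt = -0.988127; k1 = (0.207235, -0.484110, 1.747168, 0.331657)
  k2: at (s, t) = (0.513444, 0.463289), (ds/dtau, dt/dtau) = (0.250914, -0.475818); Gamma_sss = -0.435969, Gamma_sst = 2.411389, Gamma_stt = -5.511110, Gamma_tss = -0.249573, Gamma_tst = 0.435969, Gamma_ttt = -0.996384; k2 = (0.250914, -0.475818, 1.850969, 0.345397)
  k3: at (s, t) = (0.514536, 0.463496), (ds/dtau, dt/dtau) = (0.253509, -0.475475); Gamma_sss = -0.436103, Gamma_sst = 2.411053, Gamma_stt = -5.507878, Gamma_tss = -0.249709, Gamma_tst = 0.436103, Gamma_ttt = -0.996246; k3 = (0.253509, -0.475475, 1.854471, 0.346409)
  k4: at (s, t) = (0.520939, 0.451618), (ds/dtau, dt/dtau) = (0.299958, -0.466789); Gamma_sss = -0.428246, Gamma_sst = 2.429888, Gamma_stt = -5.696903, Gamma_tss = -0.241924, Gamma_tst = 0.428246, Gamma_ttt = -1.004028; k4 = (0.299958, -0.466789, 1.960295, 0.360461)
  Y <- Y + (h/6)(k1 + 2k2 + 2k3 + k4): s = 0.5209, t = 0.4516, ds/dtau = 0.2999, dt/dtau = -0.4668
step 3:
  k1: at (s, t) = (0.520897, 0.451612), (ds/dtau, dt/dtau) = (0.299887, -0.466812); Gamma_sss = -0.428243, Gamma_sst = 2.429896, Gamma_stt = -5.696989, Gamma_tss = -0.241921, Gamma_tst = 0.428243, Gamma_ttt = -1.004032; k1 = (0.299887, -0.466812, 1.960291, 0.360449)
  k2: at (s, t) = (0.528394, 0.439942), (ds/dtau, dt/dtau) = (0.348895, -0.457801); Gamma_sss = -0.420199, Gamma_sst = 2.447506, Gamma_stt = -5.890495, Gamma_tss = -0.234289, Gamma_tst = 0.420199, Gamma_ttt = -1.011308; k2 = (0.348895, -0.457801, 2.067542, 0.374703)
  k3: at (s, t) = (0.529620, 0.440167), (ds/dtau, dt/dtau) = (0.351576, -0.457445); Gamma_sss = -0.420358, Gamma_sst = 2.447175, Gamma_stt = -5.886684, Gamma_tss = -0.234436, Gamma_tst = 0.420358, Gamma_ttt = -1.011171; k3 = (0.351576, -0.457445, 2.070921, 0.375780)
  k4: at (s, t) = (0.538476, 0.428740), (ds/dtau, dt/dtau) = (0.403433, -0.448023); Gamma_sss = -0.412167, Gamma_sst = 2.463443, Gamma_stt = -6.083756, Gamma_tss = -0.226979, Gamma_tst = 0.412167, Gamma_ttt = -1.017893; k4 = (0.403433, -0.448023, 2.178766, 0.390255)
  Y <- Y + (h/6)(k1 + 2k2 + 2k3 + k4): s = 0.5384, t = 0.4287, ds/dtau = 0.4034, dt/dtau = -0.4480
step 4:
  k1: at (s, t) = (0.538433, 0.428735), (ds/dtau, dt/dtau) = (0.403354, -0.448048); Gamma_sss = -0.412163, Gamma_sst = 2.463450, Gamma_stt = -6.083852, Gamma_tss = -0.226975, Gamma_tst = 0.412163, Gamma_ttt = -1.017896; k1 = (0.403354, -0.448048, 2.178772, 0.390241)
  k2: at (s, t) = (0.548517, 0.417534), (ds/dtau, dt/dtau) = (0.457823, -0.438292); Gamma_sss = -0.403814, Gamma_sst = 2.478298, Gamma_stt = -6.284717, Gamma_tss = -0.219685, Gamma_tst = 0.403814, Gamma_ttt = -1.024031; k2 = (0.457823, -0.438292, 2.286527, 0.404822)
  k3: at (s, t) = (0.549878, 0.417777), (ds/dtau, dt/dtau) = (0.460517, -0.437928); Gamma_sss = -0.403999, Gamma_sst = 2.477987, Gamma_stt = -6.280261, Gamma_tss = -0.219844, Gamma_tst = 0.403999, Gamma_ttt = -1.023903; k3 = (0.460517, -0.437928, 2.289598, 0.405940)
  k4: at (s, t) = (0.561459, 0.406838), (ds/dtau, dt/dtau) = (0.517834, -0.427751); Gamma_sss = -0.395538, Gamma_sst = 2.491322, Gamma_stt = -6.483828, Gamma_tss = -0.212744, Gamma_tst = 0.395538, Gamma_ttt = -1.029413; k4 = (0.517834, -0.427751, 2.396093, 0.420627)
  Y <- Y + (h/6)(k1 + 2k2 + 2k3 + k4): s = 0.5614, t = 0.4068, ds/dtau = 0.5177, dt/dtau = -0.4278


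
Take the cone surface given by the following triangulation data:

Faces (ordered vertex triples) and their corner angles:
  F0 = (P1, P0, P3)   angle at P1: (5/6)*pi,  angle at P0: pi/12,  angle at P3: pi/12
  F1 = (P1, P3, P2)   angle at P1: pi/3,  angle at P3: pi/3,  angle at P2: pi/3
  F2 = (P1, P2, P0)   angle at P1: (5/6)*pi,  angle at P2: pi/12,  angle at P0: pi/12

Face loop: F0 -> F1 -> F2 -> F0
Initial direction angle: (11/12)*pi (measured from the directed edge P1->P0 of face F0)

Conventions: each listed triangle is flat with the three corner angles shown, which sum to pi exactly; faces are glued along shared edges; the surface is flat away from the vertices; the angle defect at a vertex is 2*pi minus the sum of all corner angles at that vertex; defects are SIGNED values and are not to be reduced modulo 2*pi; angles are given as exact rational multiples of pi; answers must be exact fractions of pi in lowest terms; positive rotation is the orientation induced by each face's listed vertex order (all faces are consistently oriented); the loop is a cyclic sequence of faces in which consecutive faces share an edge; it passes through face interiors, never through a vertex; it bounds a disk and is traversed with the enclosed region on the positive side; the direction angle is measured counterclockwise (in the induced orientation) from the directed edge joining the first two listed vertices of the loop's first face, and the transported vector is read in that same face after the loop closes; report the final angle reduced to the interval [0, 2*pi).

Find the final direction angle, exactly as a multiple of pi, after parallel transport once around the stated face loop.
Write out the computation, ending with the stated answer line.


enclosed vertex P1: corner angles sum to 2*pi, defect = 2*pi - 2*pi = 0
holonomy = initial angle + sum of enclosed defects (mod 2*pi), positive in the induced orientation
final angle = (11/12)*pi + 0 = (11/12)*pi (mod 2*pi)

Answer: final direction angle = (11/12)*pi
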